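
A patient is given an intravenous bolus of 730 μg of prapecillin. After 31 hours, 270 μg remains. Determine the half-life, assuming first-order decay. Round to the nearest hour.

22 hours

A/A₀ = 270/730 ≈ 0.36986.
n = log₂(2.7037) ≈ 1.4349 half-lives elapsed in 31 hours.
t½ = 31/1.4349 ≈ 21.604 hours.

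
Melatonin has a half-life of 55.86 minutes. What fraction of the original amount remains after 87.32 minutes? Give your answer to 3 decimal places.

0.338

n = 87.32/55.86 ≈ 1.5632 half-lives.
Fraction remaining = (1/2)^1.5632 ≈ 0.3384.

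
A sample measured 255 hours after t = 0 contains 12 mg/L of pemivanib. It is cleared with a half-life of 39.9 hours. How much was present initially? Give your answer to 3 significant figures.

1010 mg/L

Number of half-lives elapsed: n = 255/39.9 ≈ 6.391.
A₀ = A × 2^n = 12 × 2^6.391 = 12 × 83.922 ≈ 1007.1 mg/L.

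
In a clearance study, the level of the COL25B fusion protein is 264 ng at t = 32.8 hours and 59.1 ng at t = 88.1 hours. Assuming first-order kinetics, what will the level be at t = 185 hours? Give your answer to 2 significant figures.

4.3 ng

Over Δt = 88.1 − 32.8 = 55.3 hours, the level fell by a factor of 264/59.1 ≈ 4.467.
n = log₂(4.467) ≈ 2.1593 half-lives, so t½ = 55.3/2.1593 ≈ 25.61 hours.
From t = 88.1 to t = 185: 59.1 × (1/2)^((185−88.1)/25.61) ≈ 4.2913 ng.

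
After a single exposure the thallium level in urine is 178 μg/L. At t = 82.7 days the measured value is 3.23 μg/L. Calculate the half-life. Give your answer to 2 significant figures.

A/A₀ = 3.23/178 ≈ 0.018146.
n = log₂(55.108) ≈ 5.7842 half-lives elapsed in 82.7 days.
t½ = 82.7/5.7842 ≈ 14.298 days.

14 days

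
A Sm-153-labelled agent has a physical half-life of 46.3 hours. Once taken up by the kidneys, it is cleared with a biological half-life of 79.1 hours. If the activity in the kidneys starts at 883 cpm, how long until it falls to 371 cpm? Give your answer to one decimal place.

1/t_eff = 1/t_phys + 1/t_biol = 1/46.3 + 1/79.1 = 0.03424 per hour.
t_eff = 46.3 × 79.1 / (46.3 + 79.1) ≈ 29.205 hours.
n = log₂(883/371) ≈ 1.251; t = 1.251 × 29.205 ≈ 36.536 hours.

36.5 hours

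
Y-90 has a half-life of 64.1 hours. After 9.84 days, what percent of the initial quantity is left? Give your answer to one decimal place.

7.8%

9.84 days = 236.16 hours.
n = 236.16/64.1 ≈ 3.6842 half-lives.
Fraction remaining = (1/2)^3.6842 ≈ 0.077792, i.e. 7.7792%.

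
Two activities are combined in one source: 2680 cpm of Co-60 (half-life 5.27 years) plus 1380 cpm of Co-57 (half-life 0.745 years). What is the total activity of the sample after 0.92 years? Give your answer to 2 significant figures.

3000 cpm

Co-60: 2680 × (1/2)^(0.92/5.27) = 2680 × (1/2)^0.17457 ≈ 2374.6 cpm.
Co-57: 1380 × (1/2)^(0.92/0.745) = 1380 × (1/2)^1.2349 ≈ 586.32 cpm.
Total = 2374.6 + 586.32 ≈ 2960.9 cpm.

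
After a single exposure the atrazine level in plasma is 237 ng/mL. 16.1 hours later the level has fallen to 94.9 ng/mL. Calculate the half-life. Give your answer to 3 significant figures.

A/A₀ = 94.9/237 ≈ 0.40042.
n = log₂(2.4974) ≈ 1.3204 half-lives elapsed in 16.1 hours.
t½ = 16.1/1.3204 ≈ 12.193 hours.

12.2 hours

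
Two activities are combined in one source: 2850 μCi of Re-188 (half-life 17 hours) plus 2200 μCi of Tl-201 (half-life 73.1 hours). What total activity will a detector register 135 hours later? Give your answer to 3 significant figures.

623 μCi

Re-188: 2850 × (1/2)^(135/17) = 2850 × (1/2)^7.9412 ≈ 11.596 μCi.
Tl-201: 2200 × (1/2)^(135/73.1) = 2200 × (1/2)^1.8468 ≈ 611.62 μCi.
Total = 11.596 + 611.62 ≈ 623.22 μCi.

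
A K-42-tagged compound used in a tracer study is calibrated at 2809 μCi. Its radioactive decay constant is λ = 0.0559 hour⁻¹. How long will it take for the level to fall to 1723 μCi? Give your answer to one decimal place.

t½ = ln 2 / λ = 0.69315 / 0.0559 ≈ 12.4 hours.
Fraction remaining = 1723/2809 ≈ 0.61339.
n = log₂(2809/1723) = ln(1.6303)/ln 2 ≈ 0.70513 half-lives.
t = n × t½ = 0.70513 × 12.4 ≈ 8.7435 hours.

8.7 hours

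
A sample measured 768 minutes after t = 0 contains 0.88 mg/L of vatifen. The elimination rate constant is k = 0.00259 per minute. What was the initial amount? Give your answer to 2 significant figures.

t½ = ln 2 / k = 0.69315 / 0.00259 ≈ 267.62 minutes.
Number of half-lives elapsed: n = 768/267.62 ≈ 2.8697.
A₀ = A × 2^n = 0.88 × 2^2.8697 = 0.88 × 7.3091 ≈ 6.432 mg/L.

6.4 mg/L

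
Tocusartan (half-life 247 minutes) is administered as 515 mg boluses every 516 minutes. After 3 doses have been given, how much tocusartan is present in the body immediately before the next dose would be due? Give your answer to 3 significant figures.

The 3 doses were given 1548, 1032, 516 minutes ago.
Total = 515·(1/2)^(1548/247) + 515·(1/2)^(1032/247) + 515·(1/2)^(516/247)
      = 6.6864 + 28.449 + 121.04 ≈ 156.18 mg.

156 mg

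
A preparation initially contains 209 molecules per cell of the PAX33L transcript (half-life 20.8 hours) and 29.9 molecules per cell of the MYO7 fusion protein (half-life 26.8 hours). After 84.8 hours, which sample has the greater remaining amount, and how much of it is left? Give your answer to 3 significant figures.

PAX33L transcript, 12.4 molecules per cell

PAX33L transcript: 209 × (1/2)^4.0769 ≈ 12.384 molecules per cell.
MYO7 fusion protein: 29.9 × (1/2)^3.1642 ≈ 3.3355 molecules per cell.
PAX33L transcript has more remaining, at ≈ 12.384 molecules per cell.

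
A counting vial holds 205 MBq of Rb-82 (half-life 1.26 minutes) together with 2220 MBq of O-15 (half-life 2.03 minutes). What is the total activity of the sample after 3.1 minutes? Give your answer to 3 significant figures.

Rb-82: 205 × (1/2)^(3.1/1.26) = 205 × (1/2)^2.4603 ≈ 37.25 MBq.
O-15: 2220 × (1/2)^(3.1/2.03) = 2220 × (1/2)^1.5271 ≈ 770.29 MBq.
Total = 37.25 + 770.29 ≈ 807.54 MBq.

808 MBq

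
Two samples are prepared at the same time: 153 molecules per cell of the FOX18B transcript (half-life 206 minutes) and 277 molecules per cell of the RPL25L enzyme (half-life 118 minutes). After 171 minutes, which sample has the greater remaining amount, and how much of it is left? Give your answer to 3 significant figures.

RPL25L enzyme, 101 molecules per cell

FOX18B transcript: 153 × (1/2)^0.8301 ≈ 86.061 molecules per cell.
RPL25L enzyme: 277 × (1/2)^1.4492 ≈ 101.45 molecules per cell.
RPL25L enzyme has more remaining, at ≈ 101.45 molecules per cell.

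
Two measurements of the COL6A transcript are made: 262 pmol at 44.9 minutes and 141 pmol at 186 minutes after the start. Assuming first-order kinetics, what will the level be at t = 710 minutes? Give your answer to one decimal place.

Over Δt = 186 − 44.9 = 141.1 minutes, the level fell by a factor of 262/141 ≈ 1.8582.
n = log₂(1.8582) ≈ 0.89387 half-lives, so t½ = 141.1/0.89387 ≈ 157.85 minutes.
From t = 186 to t = 710: 141 × (1/2)^((710−186)/157.85) ≈ 14.123 pmol.

14.1 pmol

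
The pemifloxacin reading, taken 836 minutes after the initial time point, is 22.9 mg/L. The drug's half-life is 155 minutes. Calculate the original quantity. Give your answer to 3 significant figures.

Number of half-lives elapsed: n = 836/155 ≈ 5.3935.
A₀ = A × 2^n = 22.9 × 2^5.3935 = 22.9 × 42.036 ≈ 962.62 mg/L.

963 mg/L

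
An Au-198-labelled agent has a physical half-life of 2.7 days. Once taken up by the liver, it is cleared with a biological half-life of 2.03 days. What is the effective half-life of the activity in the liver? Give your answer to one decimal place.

1/t_eff = 1/t_phys + 1/t_biol = 1/2.7 + 1/2.03 = 0.86298 per day.
t_eff = 2.7 × 2.03 / (2.7 + 2.03) ≈ 1.1588 days.

1.2 days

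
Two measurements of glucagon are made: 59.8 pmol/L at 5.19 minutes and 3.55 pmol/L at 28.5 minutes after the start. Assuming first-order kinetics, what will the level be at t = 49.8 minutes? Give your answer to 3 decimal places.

Over Δt = 28.5 − 5.19 = 23.31 minutes, the level fell by a factor of 59.8/3.55 ≈ 16.845.
n = log₂(16.845) ≈ 4.0743 half-lives, so t½ = 23.31/4.0743 ≈ 5.7213 minutes.
From t = 28.5 to t = 49.8: 3.55 × (1/2)^((49.8−28.5)/5.7213) ≈ 0.26885 pmol/L.

0.269 pmol/L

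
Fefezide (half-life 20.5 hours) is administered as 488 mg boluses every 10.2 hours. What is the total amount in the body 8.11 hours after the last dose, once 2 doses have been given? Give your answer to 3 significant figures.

The 2 doses were given 18.31, 8.11 hours ago.
Total = 488·(1/2)^(18.31/20.5) + 488·(1/2)^(8.11/20.5)
      = 262.75 + 370.96 ≈ 633.72 mg.

634 mg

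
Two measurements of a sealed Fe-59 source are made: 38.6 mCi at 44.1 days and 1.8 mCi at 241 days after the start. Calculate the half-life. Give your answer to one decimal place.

Over Δt = 241 − 44.1 = 196.9 days, the level fell by a factor of 38.6/1.8 ≈ 21.444.
n = log₂(21.444) ≈ 4.4225 half-lives, so t½ = 196.9/4.4225 ≈ 44.522 days.

44.5 days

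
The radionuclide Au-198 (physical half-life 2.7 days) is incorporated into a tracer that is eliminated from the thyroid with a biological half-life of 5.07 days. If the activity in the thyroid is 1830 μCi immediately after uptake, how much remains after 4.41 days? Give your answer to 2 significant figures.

1/t_eff = 1/t_phys + 1/t_biol = 1/2.7 + 1/5.07 = 0.56761 per day.
t_eff = 2.7 × 5.07 / (2.7 + 5.07) ≈ 1.7618 days.
Remaining = 1830 × (1/2)^(4.41/1.7618) = 1830 × (1/2)^2.5032 ≈ 322.79 μCi.

320 μCi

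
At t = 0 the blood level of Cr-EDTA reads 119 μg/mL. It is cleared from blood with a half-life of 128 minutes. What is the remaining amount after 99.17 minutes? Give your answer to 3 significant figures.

69.6 μg/mL

Number of half-lives: n = 99.17/128 ≈ 0.77477.
Remaining = 119 × (1/2)^0.77477 = 119 × 0.58448 ≈ 69.554 μg/mL.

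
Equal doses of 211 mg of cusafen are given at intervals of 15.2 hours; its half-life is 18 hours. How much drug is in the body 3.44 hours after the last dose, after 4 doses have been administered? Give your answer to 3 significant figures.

The 4 doses were given 49.04, 33.84, 18.64, 3.44 hours ago.
Total = 211·(1/2)^(49.04/18) + 211·(1/2)^(33.84/18) + 211·(1/2)^(18.64/18) + 211·(1/2)^(3.44/18)
      = 31.926 + 57.325 + 102.93 + 184.82 ≈ 377 mg.

377 mg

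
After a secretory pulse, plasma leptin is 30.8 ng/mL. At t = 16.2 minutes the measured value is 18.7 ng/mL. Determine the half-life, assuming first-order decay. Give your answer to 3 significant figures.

A/A₀ = 18.7/30.8 ≈ 0.60714.
n = log₂(1.6471) ≈ 0.71989 half-lives elapsed in 16.2 minutes.
t½ = 16.2/0.71989 ≈ 22.503 minutes.

22.5 minutes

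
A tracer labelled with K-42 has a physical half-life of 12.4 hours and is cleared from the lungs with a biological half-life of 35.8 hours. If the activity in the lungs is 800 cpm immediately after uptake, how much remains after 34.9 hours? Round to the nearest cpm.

1/t_eff = 1/t_phys + 1/t_biol = 1/12.4 + 1/35.8 = 0.10858 per hour.
t_eff = 12.4 × 35.8 / (12.4 + 35.8) ≈ 9.21 hours.
Remaining = 800 × (1/2)^(34.9/9.21) = 800 × (1/2)^3.7894 ≈ 57.859 cpm.

58 cpm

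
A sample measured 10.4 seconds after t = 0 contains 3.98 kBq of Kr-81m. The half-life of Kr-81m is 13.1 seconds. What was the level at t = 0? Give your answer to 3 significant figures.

Number of half-lives elapsed: n = 10.4/13.1 ≈ 0.79389.
A₀ = A × 2^n = 3.98 × 2^0.79389 = 3.98 × 1.7337 ≈ 6.9003 kBq.

6.90 kBq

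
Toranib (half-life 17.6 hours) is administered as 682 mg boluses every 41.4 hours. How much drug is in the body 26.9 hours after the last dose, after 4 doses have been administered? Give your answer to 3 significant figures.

294 mg

The 4 doses were given 151.1, 109.7, 68.3, 26.9 hours ago.
Total = 682·(1/2)^(151.1/17.6) + 682·(1/2)^(109.7/17.6) + 682·(1/2)^(68.3/17.6) + 682·(1/2)^(26.9/17.6)
      = 1.7757 + 9.0673 + 46.3 + 236.42 ≈ 293.56 mg.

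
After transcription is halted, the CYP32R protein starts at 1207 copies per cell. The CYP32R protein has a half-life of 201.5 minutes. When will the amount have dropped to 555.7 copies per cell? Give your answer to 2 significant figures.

Fraction remaining = 555.7/1207 ≈ 0.4604.
n = log₂(1207/555.7) = ln(2.172)/ln 2 ≈ 1.119 half-lives.
t = n × t½ = 1.119 × 201.5 ≈ 225.49 minutes.

230 minutes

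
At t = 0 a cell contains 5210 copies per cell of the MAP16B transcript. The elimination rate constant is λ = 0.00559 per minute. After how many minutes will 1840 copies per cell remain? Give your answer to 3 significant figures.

t½ = ln 2 / λ = 0.69315 / 0.00559 ≈ 124 minutes.
Fraction remaining = 1840/5210 ≈ 0.35317.
n = log₂(5210/1840) = ln(2.8315)/ln 2 ≈ 1.5016 half-lives.
t = n × t½ = 1.5016 × 124 ≈ 186.19 minutes.

186 minutes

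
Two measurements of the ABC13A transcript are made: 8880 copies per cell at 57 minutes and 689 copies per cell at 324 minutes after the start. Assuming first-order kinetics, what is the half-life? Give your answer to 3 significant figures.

72.4 minutes

Over Δt = 324 − 57 = 267 minutes, the level fell by a factor of 8880/689 ≈ 12.888.
n = log₂(12.888) ≈ 3.688 half-lives, so t½ = 267/3.688 ≈ 72.397 minutes.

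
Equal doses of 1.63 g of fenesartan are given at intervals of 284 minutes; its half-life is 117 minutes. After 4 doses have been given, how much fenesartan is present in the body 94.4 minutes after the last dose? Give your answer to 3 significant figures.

The 4 doses were given 946.4, 662.4, 378.4, 94.4 minutes ago.
Total = 1.63·(1/2)^(946.4/117) + 1.63·(1/2)^(662.4/117) + 1.63·(1/2)^(378.4/117) + 1.63·(1/2)^(94.4/117)
      = 0.0059867 + 0.032203 + 0.17322 + 0.93176 ≈ 1.1432 g.

1.14 g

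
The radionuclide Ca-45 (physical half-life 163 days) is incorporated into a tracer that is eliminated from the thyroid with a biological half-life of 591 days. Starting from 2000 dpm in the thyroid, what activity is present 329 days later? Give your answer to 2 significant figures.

1/t_eff = 1/t_phys + 1/t_biol = 1/163 + 1/591 = 0.007827 per day.
t_eff = 163 × 591 / (163 + 591) ≈ 127.76 days.
Remaining = 2000 × (1/2)^(329/127.76) = 2000 × (1/2)^2.5751 ≈ 335.62 dpm.

340 dpm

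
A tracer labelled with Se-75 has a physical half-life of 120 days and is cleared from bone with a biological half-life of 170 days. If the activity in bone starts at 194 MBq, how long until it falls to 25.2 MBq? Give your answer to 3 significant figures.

207 days

1/t_eff = 1/t_phys + 1/t_biol = 1/120 + 1/170 = 0.014216 per day.
t_eff = 120 × 170 / (120 + 170) ≈ 70.345 days.
n = log₂(194/25.2) ≈ 2.9446; t = 2.9446 × 70.345 ≈ 207.13 days.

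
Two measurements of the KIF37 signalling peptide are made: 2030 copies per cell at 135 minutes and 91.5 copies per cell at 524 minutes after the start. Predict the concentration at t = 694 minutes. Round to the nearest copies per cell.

Over Δt = 524 − 135 = 389 minutes, the level fell by a factor of 2030/91.5 ≈ 22.186.
n = log₂(22.186) ≈ 4.4716 half-lives, so t½ = 389/4.4716 ≈ 86.994 minutes.
From t = 524 to t = 694: 91.5 × (1/2)^((694−524)/86.994) ≈ 23.614 copies per cell.

24 copies per cell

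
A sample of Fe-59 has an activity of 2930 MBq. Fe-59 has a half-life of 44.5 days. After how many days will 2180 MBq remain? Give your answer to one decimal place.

Fraction remaining = 2180/2930 ≈ 0.74403.
n = log₂(2930/2180) = ln(1.344)/ln 2 ≈ 0.42657 half-lives.
t = n × t½ = 0.42657 × 44.5 ≈ 18.982 days.

19.0 days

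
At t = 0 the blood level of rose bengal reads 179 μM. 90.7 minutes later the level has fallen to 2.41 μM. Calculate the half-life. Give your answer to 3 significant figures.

14.6 minutes

A/A₀ = 2.41/179 ≈ 0.013464.
n = log₂(74.274) ≈ 6.2148 half-lives elapsed in 90.7 minutes.
t½ = 90.7/6.2148 ≈ 14.594 minutes.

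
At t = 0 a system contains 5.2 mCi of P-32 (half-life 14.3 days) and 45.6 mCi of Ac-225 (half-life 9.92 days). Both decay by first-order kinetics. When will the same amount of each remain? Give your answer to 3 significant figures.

101 days

Set 5.2·(1/2)^(t/14.3) = 45.6·(1/2)^(t/9.92).
Taking log₂: log₂(5.2/45.6) = t·(1/14.3 − 1/9.92).
log₂(0.11404) = -3.1325; 1/14.3 − 1/9.92 = -0.030876.
t = -3.1325 / -0.030876 ≈ 101.45 days.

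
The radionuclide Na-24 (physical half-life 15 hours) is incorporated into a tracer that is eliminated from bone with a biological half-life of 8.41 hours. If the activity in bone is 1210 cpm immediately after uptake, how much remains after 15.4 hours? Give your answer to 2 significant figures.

170 cpm

1/t_eff = 1/t_phys + 1/t_biol = 1/15 + 1/8.41 = 0.18557 per hour.
t_eff = 15 × 8.41 / (15 + 8.41) ≈ 5.3887 hours.
Remaining = 1210 × (1/2)^(15.4/5.3887) = 1210 × (1/2)^2.8578 ≈ 166.92 cpm.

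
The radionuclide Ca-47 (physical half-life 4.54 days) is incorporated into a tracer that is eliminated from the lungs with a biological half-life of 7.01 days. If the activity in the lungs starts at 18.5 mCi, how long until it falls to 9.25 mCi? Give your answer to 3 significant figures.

1/t_eff = 1/t_phys + 1/t_biol = 1/4.54 + 1/7.01 = 0.36292 per day.
t_eff = 4.54 × 7.01 / (4.54 + 7.01) ≈ 2.7554 days.
n = log₂(18.5/9.25) ≈ 1; t = 1 × 2.7554 ≈ 2.7554 days.

2.76 days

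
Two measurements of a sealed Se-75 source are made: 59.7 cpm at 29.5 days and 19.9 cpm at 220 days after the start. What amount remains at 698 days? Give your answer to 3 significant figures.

Over Δt = 220 − 29.5 = 190.5 days, the level fell by a factor of 59.7/19.9 ≈ 3.
n = log₂(3) ≈ 1.585 half-lives, so t½ = 190.5/1.585 ≈ 120.19 days.
From t = 220 to t = 698: 19.9 × (1/2)^((698−220)/120.19) ≈ 1.2638 cpm.

1.26 cpm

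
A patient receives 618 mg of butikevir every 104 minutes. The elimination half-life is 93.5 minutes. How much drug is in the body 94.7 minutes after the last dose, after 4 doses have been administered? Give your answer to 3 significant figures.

544 mg

The 4 doses were given 406.7, 302.7, 198.7, 94.7 minutes ago.
Total = 618·(1/2)^(406.7/93.5) + 618·(1/2)^(302.7/93.5) + 618·(1/2)^(198.7/93.5) + 618·(1/2)^(94.7/93.5)
      = 30.31 + 65.528 + 141.66 + 306.26 ≈ 543.77 mg.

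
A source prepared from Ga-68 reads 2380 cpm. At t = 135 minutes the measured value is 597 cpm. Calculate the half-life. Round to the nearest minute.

68 minutes

A/A₀ = 597/2380 ≈ 0.25084.
n = log₂(3.9866) ≈ 1.9952 half-lives elapsed in 135 minutes.
t½ = 135/1.9952 ≈ 67.664 minutes.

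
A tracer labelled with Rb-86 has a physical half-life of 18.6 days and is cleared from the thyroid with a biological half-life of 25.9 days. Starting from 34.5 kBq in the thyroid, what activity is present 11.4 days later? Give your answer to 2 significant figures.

1/t_eff = 1/t_phys + 1/t_biol = 1/18.6 + 1/25.9 = 0.092373 per day.
t_eff = 18.6 × 25.9 / (18.6 + 25.9) ≈ 10.826 days.
Remaining = 34.5 × (1/2)^(11.4/10.826) = 34.5 × (1/2)^1.0531 ≈ 16.627 kBq.

17 kBq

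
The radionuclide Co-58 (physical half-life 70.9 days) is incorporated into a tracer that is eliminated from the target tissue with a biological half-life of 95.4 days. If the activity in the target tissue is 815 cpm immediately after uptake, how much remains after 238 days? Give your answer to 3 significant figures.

14.1 cpm

1/t_eff = 1/t_phys + 1/t_biol = 1/70.9 + 1/95.4 = 0.024587 per day.
t_eff = 70.9 × 95.4 / (70.9 + 95.4) ≈ 40.673 days.
Remaining = 815 × (1/2)^(238/40.673) = 815 × (1/2)^5.8516 ≈ 14.114 cpm.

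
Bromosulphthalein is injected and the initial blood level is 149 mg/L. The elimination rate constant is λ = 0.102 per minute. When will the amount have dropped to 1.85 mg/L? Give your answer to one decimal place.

43.0 minutes

t½ = ln 2 / λ = 0.69315 / 0.102 ≈ 6.7956 minutes.
Fraction remaining = 1.85/149 ≈ 0.012416.
n = log₂(149/1.85) = ln(80.541)/ln 2 ≈ 6.3316 half-lives.
t = n × t½ = 6.3316 × 6.7956 ≈ 43.027 minutes.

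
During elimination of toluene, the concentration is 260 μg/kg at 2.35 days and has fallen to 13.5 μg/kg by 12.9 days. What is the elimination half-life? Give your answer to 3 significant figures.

2.47 days

Over Δt = 12.9 − 2.35 = 10.55 days, the level fell by a factor of 260/13.5 ≈ 19.259.
n = log₂(19.259) ≈ 4.2675 half-lives, so t½ = 10.55/4.2675 ≈ 2.4722 days.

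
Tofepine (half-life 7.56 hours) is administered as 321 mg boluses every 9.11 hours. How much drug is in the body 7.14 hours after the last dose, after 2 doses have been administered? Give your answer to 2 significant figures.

The 2 doses were given 16.25, 7.14 hours ago.
Total = 321·(1/2)^(16.25/7.56) + 321·(1/2)^(7.14/7.56)
      = 72.352 + 166.8 ≈ 239.15 mg.

240 mg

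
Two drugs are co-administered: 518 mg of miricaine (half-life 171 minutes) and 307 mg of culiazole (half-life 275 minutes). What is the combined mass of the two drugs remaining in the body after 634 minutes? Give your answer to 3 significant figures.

102 mg

miricaine: 518 × (1/2)^(634/171) = 518 × (1/2)^3.7076 ≈ 39.649 mg.
culiazole: 307 × (1/2)^(634/275) = 307 × (1/2)^2.3055 ≈ 62.105 mg.
Total = 39.649 + 62.105 ≈ 101.75 mg.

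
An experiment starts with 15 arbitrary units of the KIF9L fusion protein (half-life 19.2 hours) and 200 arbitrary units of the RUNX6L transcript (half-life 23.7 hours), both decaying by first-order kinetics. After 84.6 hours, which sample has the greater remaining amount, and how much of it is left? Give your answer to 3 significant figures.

RUNX6L transcript, 16.8 arbitrary units

KIF9L fusion protein: 15 × (1/2)^4.4062 ≈ 0.70742 arbitrary units.
RUNX6L transcript: 200 × (1/2)^3.5696 ≈ 16.845 arbitrary units.
RUNX6L transcript has more remaining, at ≈ 16.845 arbitrary units.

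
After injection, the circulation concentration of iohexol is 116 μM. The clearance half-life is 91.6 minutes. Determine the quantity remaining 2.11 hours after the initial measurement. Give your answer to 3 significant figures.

44.5 μM

Convert the elapsed time: 2.11 hours = 126.6 minutes.
Number of half-lives: n = 126.6/91.6 ≈ 1.3821.
Remaining = 116 × (1/2)^1.3821 = 116 × 0.38366 ≈ 44.505 μM.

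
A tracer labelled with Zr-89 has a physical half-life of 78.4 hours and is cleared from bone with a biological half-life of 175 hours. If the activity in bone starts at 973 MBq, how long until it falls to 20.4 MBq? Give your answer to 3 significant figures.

1/t_eff = 1/t_phys + 1/t_biol = 1/78.4 + 1/175 = 0.018469 per hour.
t_eff = 78.4 × 175 / (78.4 + 175) ≈ 54.144 hours.
n = log₂(973/20.4) ≈ 5.5758; t = 5.5758 × 54.144 ≈ 301.89 hours.

302 hours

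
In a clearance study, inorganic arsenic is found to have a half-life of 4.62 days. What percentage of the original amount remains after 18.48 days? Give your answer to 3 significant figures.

n = 18.48/4.62 ≈ 4 half-lives.
Fraction remaining = (1/2)^4 ≈ 0.0625, i.e. 6.25%.

6.25%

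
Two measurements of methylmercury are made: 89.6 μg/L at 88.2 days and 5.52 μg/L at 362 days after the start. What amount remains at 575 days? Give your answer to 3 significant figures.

Over Δt = 362 − 88.2 = 273.8 days, the level fell by a factor of 89.6/5.52 ≈ 16.232.
n = log₂(16.232) ≈ 4.0208 half-lives, so t½ = 273.8/4.0208 ≈ 68.097 days.
From t = 362 to t = 575: 5.52 × (1/2)^((575−362)/68.097) ≈ 0.63146 μg/L.

0.631 μg/L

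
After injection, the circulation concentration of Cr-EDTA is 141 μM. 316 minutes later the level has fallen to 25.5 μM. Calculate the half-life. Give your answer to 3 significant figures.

128 minutes

A/A₀ = 25.5/141 ≈ 0.18085.
n = log₂(5.5294) ≈ 2.4671 half-lives elapsed in 316 minutes.
t½ = 316/2.4671 ≈ 128.08 minutes.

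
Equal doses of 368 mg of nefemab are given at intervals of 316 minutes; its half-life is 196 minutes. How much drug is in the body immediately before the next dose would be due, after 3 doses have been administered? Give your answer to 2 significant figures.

170 mg

The 3 doses were given 948, 632, 316 minutes ago.
Total = 368·(1/2)^(948/196) + 368·(1/2)^(632/196) + 368·(1/2)^(316/196)
      = 12.878 + 39.371 + 120.37 ≈ 172.62 mg.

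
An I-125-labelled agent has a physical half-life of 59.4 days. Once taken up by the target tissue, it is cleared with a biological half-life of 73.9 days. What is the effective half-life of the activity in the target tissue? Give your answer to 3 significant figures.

32.9 days

1/t_eff = 1/t_phys + 1/t_biol = 1/59.4 + 1/73.9 = 0.030367 per day.
t_eff = 59.4 × 73.9 / (59.4 + 73.9) ≈ 32.931 days.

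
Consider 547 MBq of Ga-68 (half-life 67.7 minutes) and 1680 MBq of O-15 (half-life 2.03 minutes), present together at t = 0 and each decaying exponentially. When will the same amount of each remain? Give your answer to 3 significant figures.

3.39 minutes

Set 547·(1/2)^(t/67.7) = 1680·(1/2)^(t/2.03).
Taking log₂: log₂(547/1680) = t·(1/67.7 − 1/2.03).
log₂(0.3256) = -1.6188; 1/67.7 − 1/2.03 = -0.47784.
t = -1.6188 / -0.47784 ≈ 3.3878 minutes.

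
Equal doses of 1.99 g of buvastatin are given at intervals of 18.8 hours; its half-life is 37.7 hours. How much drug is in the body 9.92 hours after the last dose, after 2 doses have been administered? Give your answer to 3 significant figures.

The 2 doses were given 28.72, 9.92 hours ago.
Total = 1.99·(1/2)^(28.72/37.7) + 1.99·(1/2)^(9.92/37.7)
      = 1.1736 + 1.6582 ≈ 2.8318 g.

2.83 g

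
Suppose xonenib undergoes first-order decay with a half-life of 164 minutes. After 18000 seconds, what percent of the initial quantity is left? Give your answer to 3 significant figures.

18000 seconds = 300 minutes.
n = 300/164 ≈ 1.8293 half-lives.
Fraction remaining = (1/2)^1.8293 ≈ 0.28141, i.e. 28.141%.

28.1%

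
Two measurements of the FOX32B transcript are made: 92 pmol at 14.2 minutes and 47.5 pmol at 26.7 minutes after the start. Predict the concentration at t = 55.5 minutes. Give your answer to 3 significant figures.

Over Δt = 26.7 − 14.2 = 12.5 minutes, the level fell by a factor of 92/47.5 ≈ 1.9368.
n = log₂(1.9368) ≈ 0.95371 half-lives, so t½ = 12.5/0.95371 ≈ 13.107 minutes.
From t = 26.7 to t = 55.5: 47.5 × (1/2)^((55.5−26.7)/13.107) ≈ 10.357 pmol.

10.4 pmol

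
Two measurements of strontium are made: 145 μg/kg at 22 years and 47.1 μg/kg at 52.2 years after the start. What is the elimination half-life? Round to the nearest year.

19 years

Over Δt = 52.2 − 22 = 30.2 years, the level fell by a factor of 145/47.1 ≈ 3.0786.
n = log₂(3.0786) ≈ 1.6223 half-lives, so t½ = 30.2/1.6223 ≈ 18.616 years.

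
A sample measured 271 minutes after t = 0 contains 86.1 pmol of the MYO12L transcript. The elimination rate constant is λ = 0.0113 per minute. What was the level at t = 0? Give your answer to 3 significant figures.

t½ = ln 2 / λ = 0.69315 / 0.0113 ≈ 61.34 minutes.
Number of half-lives elapsed: n = 271/61.34 ≈ 4.418.
A₀ = A × 2^n = 86.1 × 2^4.418 = 86.1 × 21.377 ≈ 1840.5 pmol.

1840 pmol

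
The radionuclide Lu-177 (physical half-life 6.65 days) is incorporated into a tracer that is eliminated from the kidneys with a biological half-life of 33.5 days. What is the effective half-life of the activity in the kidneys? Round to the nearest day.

1/t_eff = 1/t_phys + 1/t_biol = 1/6.65 + 1/33.5 = 0.18023 per day.
t_eff = 6.65 × 33.5 / (6.65 + 33.5) ≈ 5.5486 days.

6 days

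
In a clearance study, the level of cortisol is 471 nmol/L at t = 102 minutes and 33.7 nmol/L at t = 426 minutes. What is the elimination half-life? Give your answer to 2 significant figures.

85 minutes

Over Δt = 426 − 102 = 324 minutes, the level fell by a factor of 471/33.7 ≈ 13.976.
n = log₂(13.976) ≈ 3.8049 half-lives, so t½ = 324/3.8049 ≈ 85.153 minutes.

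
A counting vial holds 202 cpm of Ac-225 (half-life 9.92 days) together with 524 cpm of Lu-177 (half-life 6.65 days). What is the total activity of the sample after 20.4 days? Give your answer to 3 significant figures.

111 cpm

Ac-225: 202 × (1/2)^(20.4/9.92) = 202 × (1/2)^2.0565 ≈ 48.562 cpm.
Lu-177: 524 × (1/2)^(20.4/6.65) = 524 × (1/2)^3.0677 ≈ 62.499 cpm.
Total = 48.562 + 62.499 ≈ 111.06 cpm.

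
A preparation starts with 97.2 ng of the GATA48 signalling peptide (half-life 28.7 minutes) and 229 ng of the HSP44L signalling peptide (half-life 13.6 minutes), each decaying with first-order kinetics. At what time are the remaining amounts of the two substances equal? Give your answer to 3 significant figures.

Set 97.2·(1/2)^(t/28.7) = 229·(1/2)^(t/13.6).
Taking log₂: log₂(97.2/229) = t·(1/28.7 − 1/13.6).
log₂(0.42445) = -1.2363; 1/28.7 − 1/13.6 = -0.038686.
t = -1.2363 / -0.038686 ≈ 31.958 minutes.

32.0 minutes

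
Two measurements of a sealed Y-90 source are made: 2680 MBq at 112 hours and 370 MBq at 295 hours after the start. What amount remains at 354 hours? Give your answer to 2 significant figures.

Over Δt = 295 − 112 = 183 hours, the level fell by a factor of 2680/370 ≈ 7.2432.
n = log₂(7.2432) ≈ 2.8566 half-lives, so t½ = 183/2.8566 ≈ 64.061 hours.
From t = 295 to t = 354: 370 × (1/2)^((354−295)/64.061) ≈ 195.41 MBq.

200 MBq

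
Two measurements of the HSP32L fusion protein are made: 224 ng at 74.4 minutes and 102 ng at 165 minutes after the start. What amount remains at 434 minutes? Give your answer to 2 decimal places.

9.87 ng

Over Δt = 165 − 74.4 = 90.6 minutes, the level fell by a factor of 224/102 ≈ 2.1961.
n = log₂(2.1961) ≈ 1.1349 half-lives, so t½ = 90.6/1.1349 ≈ 79.829 minutes.
From t = 165 to t = 434: 102 × (1/2)^((434−165)/79.829) ≈ 9.8677 ng.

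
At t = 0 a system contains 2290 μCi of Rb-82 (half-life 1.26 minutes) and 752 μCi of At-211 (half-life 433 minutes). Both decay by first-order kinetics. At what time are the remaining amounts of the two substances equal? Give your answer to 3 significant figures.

2.03 minutes

Set 2290·(1/2)^(t/1.26) = 752·(1/2)^(t/433).
Taking log₂: log₂(2290/752) = t·(1/1.26 − 1/433).
log₂(3.0452) = 1.6065; 1/1.26 − 1/433 = 0.79134.
t = 1.6065 / 0.79134 ≈ 2.0302 minutes.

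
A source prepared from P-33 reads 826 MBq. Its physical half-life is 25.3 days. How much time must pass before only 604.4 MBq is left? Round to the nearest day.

Fraction remaining = 604.4/826 ≈ 0.73172.
n = log₂(826/604.4) = ln(1.3666)/ln 2 ≈ 0.45064 half-lives.
t = n × t½ = 0.45064 × 25.3 ≈ 11.401 days.

11 days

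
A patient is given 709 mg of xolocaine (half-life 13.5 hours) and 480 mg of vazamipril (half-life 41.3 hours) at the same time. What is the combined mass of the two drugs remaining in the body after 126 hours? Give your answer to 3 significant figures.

xolocaine: 709 × (1/2)^(126/13.5) = 709 × (1/2)^9.3333 ≈ 1.0991 mg.
vazamipril: 480 × (1/2)^(126/41.3) = 480 × (1/2)^3.0508 ≈ 57.922 mg.
Total = 1.0991 + 57.922 ≈ 59.021 mg.

59.0 mg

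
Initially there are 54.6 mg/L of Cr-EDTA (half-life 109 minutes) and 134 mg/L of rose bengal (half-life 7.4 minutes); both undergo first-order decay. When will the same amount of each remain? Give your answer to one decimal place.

10.3 minutes

Set 54.6·(1/2)^(t/109) = 134·(1/2)^(t/7.4).
Taking log₂: log₂(54.6/134) = t·(1/109 − 1/7.4).
log₂(0.40746) = -1.2953; 1/109 − 1/7.4 = -0.12596.
t = -1.2953 / -0.12596 ≈ 10.283 minutes.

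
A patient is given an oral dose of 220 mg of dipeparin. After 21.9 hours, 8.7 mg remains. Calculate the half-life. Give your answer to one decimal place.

A/A₀ = 8.7/220 ≈ 0.039545.
n = log₂(25.287) ≈ 4.6603 half-lives elapsed in 21.9 hours.
t½ = 21.9/4.6603 ≈ 4.6992 hours.

4.7 hours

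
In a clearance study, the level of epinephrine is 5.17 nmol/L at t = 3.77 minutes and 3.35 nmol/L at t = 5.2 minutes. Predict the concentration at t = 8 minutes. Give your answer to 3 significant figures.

Over Δt = 5.2 − 3.77 = 1.43 minutes, the level fell by a factor of 5.17/3.35 ≈ 1.5433.
n = log₂(1.5433) ≈ 0.626 half-lives, so t½ = 1.43/0.626 ≈ 2.2843 minutes.
From t = 5.2 to t = 8: 3.35 × (1/2)^((8−5.2)/2.2843) ≈ 1.4324 nmol/L.

1.43 nmol/L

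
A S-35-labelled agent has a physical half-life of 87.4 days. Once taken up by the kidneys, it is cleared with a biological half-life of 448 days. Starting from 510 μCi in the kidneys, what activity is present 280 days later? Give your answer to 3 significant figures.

35.9 μCi

1/t_eff = 1/t_phys + 1/t_biol = 1/87.4 + 1/448 = 0.013674 per day.
t_eff = 87.4 × 448 / (87.4 + 448) ≈ 73.133 days.
Remaining = 510 × (1/2)^(280/73.133) = 510 × (1/2)^3.8287 ≈ 35.895 μCi.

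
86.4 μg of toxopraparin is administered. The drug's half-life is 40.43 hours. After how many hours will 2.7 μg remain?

2.7/86.4 = 1/32, so 5 half-lives have elapsed.
t = 5 × 40.43 = 202.15 hours.

202.15 hours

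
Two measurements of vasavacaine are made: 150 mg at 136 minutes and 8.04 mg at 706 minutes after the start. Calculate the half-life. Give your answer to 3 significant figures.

Over Δt = 706 − 136 = 570 minutes, the level fell by a factor of 150/8.04 ≈ 18.657.
n = log₂(18.657) ≈ 4.2216 half-lives, so t½ = 570/4.2216 ≈ 135.02 minutes.

135 minutes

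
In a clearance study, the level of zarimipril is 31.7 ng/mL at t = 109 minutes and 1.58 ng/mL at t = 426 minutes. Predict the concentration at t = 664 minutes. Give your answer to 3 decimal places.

Over Δt = 426 − 109 = 317 minutes, the level fell by a factor of 31.7/1.58 ≈ 20.063.
n = log₂(20.063) ≈ 4.3265 half-lives, so t½ = 317/4.3265 ≈ 73.27 minutes.
From t = 426 to t = 664: 1.58 × (1/2)^((664−426)/73.27) ≈ 0.16628 ng/mL.

0.166 ng/mL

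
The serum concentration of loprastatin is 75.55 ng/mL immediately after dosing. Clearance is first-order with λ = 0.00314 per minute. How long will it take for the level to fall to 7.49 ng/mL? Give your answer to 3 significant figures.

t½ = ln 2 / λ = 0.69315 / 0.00314 ≈ 220.75 minutes.
Fraction remaining = 7.49/75.55 ≈ 0.09914.
n = log₂(75.55/7.49) = ln(10.087)/ln 2 ≈ 3.3344 half-lives.
t = n × t½ = 3.3344 × 220.75 ≈ 736.06 minutes.

736 minutes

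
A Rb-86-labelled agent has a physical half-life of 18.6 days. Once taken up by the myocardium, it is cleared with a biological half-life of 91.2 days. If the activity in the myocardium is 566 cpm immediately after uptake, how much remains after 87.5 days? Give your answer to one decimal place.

1/t_eff = 1/t_phys + 1/t_biol = 1/18.6 + 1/91.2 = 0.064728 per day.
t_eff = 18.6 × 91.2 / (18.6 + 91.2) ≈ 15.449 days.
Remaining = 566 × (1/2)^(87.5/15.449) = 566 × (1/2)^5.6637 ≈ 11.165 cpm.

11.2 cpm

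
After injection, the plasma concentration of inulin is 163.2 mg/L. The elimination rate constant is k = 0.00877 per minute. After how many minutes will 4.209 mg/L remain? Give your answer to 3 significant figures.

417 minutes

t½ = ln 2 / k = 0.69315 / 0.00877 ≈ 79.036 minutes.
Fraction remaining = 4.209/163.2 ≈ 0.02579.
n = log₂(163.2/4.209) = ln(38.774)/ln 2 ≈ 5.277 half-lives.
t = n × t½ = 5.277 × 79.036 ≈ 417.08 minutes.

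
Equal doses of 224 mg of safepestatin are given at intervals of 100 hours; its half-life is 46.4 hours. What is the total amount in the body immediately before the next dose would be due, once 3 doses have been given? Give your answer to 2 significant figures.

The 3 doses were given 300, 200, 100 hours ago.
Total = 224·(1/2)^(300/46.4) + 224·(1/2)^(200/46.4) + 224·(1/2)^(100/46.4)
      = 2.5347 + 11.29 + 50.289 ≈ 64.114 mg.

64 mg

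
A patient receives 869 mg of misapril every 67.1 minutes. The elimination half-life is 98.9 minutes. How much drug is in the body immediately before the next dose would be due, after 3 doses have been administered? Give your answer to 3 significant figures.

The 3 doses were given 201.3, 134.2, 67.1 minutes ago.
Total = 869·(1/2)^(201.3/98.9) + 869·(1/2)^(134.2/98.9) + 869·(1/2)^(67.1/98.9)
      = 211.99 + 339.27 + 542.98 ≈ 1094.2 mg.

1090 mg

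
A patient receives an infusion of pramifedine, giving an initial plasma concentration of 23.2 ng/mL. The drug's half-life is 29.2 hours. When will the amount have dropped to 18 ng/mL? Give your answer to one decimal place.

10.7 hours

Fraction remaining = 18/23.2 ≈ 0.77586.
n = log₂(23.2/18) = ln(1.2889)/ln 2 ≈ 0.36613 half-lives.
t = n × t½ = 0.36613 × 29.2 ≈ 10.691 hours.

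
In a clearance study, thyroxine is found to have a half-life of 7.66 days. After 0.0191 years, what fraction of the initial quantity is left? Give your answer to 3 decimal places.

0.532

0.0191 years = 6.9715 days.
n = 6.9715/7.66 ≈ 0.91012 half-lives.
Fraction remaining = (1/2)^0.91012 ≈ 0.53214.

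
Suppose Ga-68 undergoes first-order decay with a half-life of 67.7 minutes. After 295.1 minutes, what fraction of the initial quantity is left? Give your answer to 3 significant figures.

0.0487

n = 295.1/67.7 ≈ 4.3589 half-lives.
Fraction remaining = (1/2)^4.3589 ≈ 0.048734.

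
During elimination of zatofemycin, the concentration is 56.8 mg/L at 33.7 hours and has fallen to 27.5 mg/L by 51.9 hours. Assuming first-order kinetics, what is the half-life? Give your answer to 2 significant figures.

17 hours

Over Δt = 51.9 − 33.7 = 18.2 hours, the level fell by a factor of 56.8/27.5 ≈ 2.0655.
n = log₂(2.0655) ≈ 1.0465 half-lives, so t½ = 18.2/1.0465 ≈ 17.392 hours.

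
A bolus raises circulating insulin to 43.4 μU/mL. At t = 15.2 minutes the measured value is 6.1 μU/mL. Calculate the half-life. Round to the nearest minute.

A/A₀ = 6.1/43.4 ≈ 0.14055.
n = log₂(7.1148) ≈ 2.8308 half-lives elapsed in 15.2 minutes.
t½ = 15.2/2.8308 ≈ 5.3695 minutes.

5 minutes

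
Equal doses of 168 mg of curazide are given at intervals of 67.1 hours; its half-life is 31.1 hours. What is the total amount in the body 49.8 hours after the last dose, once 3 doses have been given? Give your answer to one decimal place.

70.6 mg

The 3 doses were given 184, 116.9, 49.8 hours ago.
Total = 168·(1/2)^(184/31.1) + 168·(1/2)^(116.9/31.1) + 168·(1/2)^(49.8/31.1)
      = 2.7816 + 12.41 + 55.37 ≈ 70.562 mg.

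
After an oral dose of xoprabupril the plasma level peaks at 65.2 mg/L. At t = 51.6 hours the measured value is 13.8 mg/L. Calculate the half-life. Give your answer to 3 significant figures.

A/A₀ = 13.8/65.2 ≈ 0.21166.
n = log₂(4.7246) ≈ 2.2402 half-lives elapsed in 51.6 hours.
t½ = 51.6/2.2402 ≈ 23.034 hours.

23.0 hours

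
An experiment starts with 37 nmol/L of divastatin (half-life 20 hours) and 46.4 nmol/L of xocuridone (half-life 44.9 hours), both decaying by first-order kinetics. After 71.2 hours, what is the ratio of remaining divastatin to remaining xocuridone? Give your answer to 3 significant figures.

divastatin: 37 × (1/2)^(71.2/20) = 37 × (1/2)^3.56 ≈ 3.1371 nmol/L.
xocuridone: 46.4 × (1/2)^(71.2/44.9) = 46.4 × (1/2)^1.5857 ≈ 15.458 nmol/L.
Ratio ≈ 3.1371 / 15.458 ≈ 0.20294.

0.203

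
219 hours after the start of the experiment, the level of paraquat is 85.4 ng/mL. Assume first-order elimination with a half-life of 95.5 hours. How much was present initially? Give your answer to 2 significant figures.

420 ng/mL

Number of half-lives elapsed: n = 219/95.5 ≈ 2.2932.
A₀ = A × 2^n = 85.4 × 2^2.2932 = 85.4 × 4.9014 ≈ 418.58 ng/mL.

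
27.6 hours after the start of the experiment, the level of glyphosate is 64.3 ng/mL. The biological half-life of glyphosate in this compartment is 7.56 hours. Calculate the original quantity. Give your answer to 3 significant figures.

Number of half-lives elapsed: n = 27.6/7.56 ≈ 3.6508.
A₀ = A × 2^n = 64.3 × 2^3.6508 = 64.3 × 12.56 ≈ 807.62 ng/mL.

808 ng/mL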